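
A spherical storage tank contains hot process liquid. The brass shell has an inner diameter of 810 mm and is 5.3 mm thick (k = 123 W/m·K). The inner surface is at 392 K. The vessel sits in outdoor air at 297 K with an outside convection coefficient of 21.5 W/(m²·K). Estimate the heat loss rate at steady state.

Q ≈ 4320 W

Radial (spherical) resistances in series:
R_brass shell = (1/0.405 − 1/0.4103)/(4π×123) = 2.063×10^-5 K/W
R_outer film = 1/(h·4πr_o²) = 1/(21.5×4π×0.4103²) = 0.02199 K/W
R_total = 0.02201 K/W
Q = ΔT/R_total = 95/0.02201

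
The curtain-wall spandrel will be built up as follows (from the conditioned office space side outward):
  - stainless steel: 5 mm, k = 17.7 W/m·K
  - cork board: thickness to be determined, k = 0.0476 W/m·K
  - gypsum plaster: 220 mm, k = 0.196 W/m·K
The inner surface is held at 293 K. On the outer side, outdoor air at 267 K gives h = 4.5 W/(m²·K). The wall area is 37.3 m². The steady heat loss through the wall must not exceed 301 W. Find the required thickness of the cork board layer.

L ≈ 89.3 mm

Model the wall as resistances in series:
R_stainless steel = L/(kA) = 0.005/(17.7×37.3) = 7.573×10^-6 K/W
R_gypsum plaster = L/(kA) = 0.22/(0.196×37.3) = 0.03009 K/W
R_outer film = 1/(h_o·A) = 1/(4.5×37.3) = 0.005958 K/W
Sum of the known resistances R_other = 0.03606 K/W
Required total resistance R_tot = ΔT/Q_allow = 26/301 = 0.08638 K/W
R_cork board = R_tot − R_other = 0.05032 K/W
L = R·k·A = 0.05032×0.0476×37.3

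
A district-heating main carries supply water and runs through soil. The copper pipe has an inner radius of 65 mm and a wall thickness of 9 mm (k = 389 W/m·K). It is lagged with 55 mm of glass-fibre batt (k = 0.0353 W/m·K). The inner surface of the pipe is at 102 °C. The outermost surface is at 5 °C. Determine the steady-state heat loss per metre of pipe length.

q′ ≈ 38.7 W/m

Cylindrical conduction, so R = ln(r₂/r₁)/(2πkL) per layer, in series:
R_copper pipe wall = ln(74/65)/(2π×389×1) = 5.306×10^-5 K/W
R_glass-fibre batt = ln(129/74)/(2π×0.0353×1) = 2.506 K/W
R_total = 2.506 K/W
Q = ΔT/R_total = 97/2.506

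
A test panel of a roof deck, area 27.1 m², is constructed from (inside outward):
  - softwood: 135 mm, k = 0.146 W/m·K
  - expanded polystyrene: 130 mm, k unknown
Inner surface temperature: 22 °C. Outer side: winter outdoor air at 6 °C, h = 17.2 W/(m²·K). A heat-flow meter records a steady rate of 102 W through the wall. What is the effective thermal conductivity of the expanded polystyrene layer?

Model the wall as resistances in series:
R_softwood = L/(kA) = 0.135/(0.146×27.1) = 0.03412 K/W
R_outer film = 1/(h_o·A) = 1/(17.2×27.1) = 0.002145 K/W
Sum of known resistances R_other = 0.03627 K/W
Total R = ΔT/Q = 16/102 = 0.1569 K/W
R_expanded polystyrene = R_total − R_other = 0.1206 K/W
k = L/(R·A) = 0.13/(0.1206×27.1)

k ≈ 0.0398 W/(m·K)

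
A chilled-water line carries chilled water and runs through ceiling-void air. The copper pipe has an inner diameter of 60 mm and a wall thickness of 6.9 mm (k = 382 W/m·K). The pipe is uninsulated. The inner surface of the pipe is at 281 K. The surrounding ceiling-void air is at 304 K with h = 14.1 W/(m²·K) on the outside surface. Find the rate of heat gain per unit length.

Per-layer cylindrical resistances, series-summed:
R_copper pipe wall = ln(36.9/30)/(2π×382×1) = 8.625×10^-5 K/W
R_outer film = 1/(h_o·2πr_oL) = 1/(14.1×2π×0.0369×1) = 0.3059 K/W
R_total = 0.306 K/W
Q = ΔT/R_total = 23/0.306

q′ ≈ 75.2 W/m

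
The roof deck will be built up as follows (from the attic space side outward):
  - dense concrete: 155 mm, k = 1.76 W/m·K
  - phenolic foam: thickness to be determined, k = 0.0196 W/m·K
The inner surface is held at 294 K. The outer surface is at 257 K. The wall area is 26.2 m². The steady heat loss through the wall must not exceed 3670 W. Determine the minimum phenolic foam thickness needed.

Series thermal resistances:
R_dense concrete = L/(kA) = 0.155/(1.76×26.2) = 0.003361 K/W
Sum of the known resistances R_other = 0.003361 K/W
Required total resistance R_tot = ΔT/Q_allow = 37/3670 = 0.01008 K/W
R_phenolic foam = R_tot − R_other = 0.00672 K/W
L = R·k·A = 0.00672×0.0196×26.2

L ≈ 3.45 mm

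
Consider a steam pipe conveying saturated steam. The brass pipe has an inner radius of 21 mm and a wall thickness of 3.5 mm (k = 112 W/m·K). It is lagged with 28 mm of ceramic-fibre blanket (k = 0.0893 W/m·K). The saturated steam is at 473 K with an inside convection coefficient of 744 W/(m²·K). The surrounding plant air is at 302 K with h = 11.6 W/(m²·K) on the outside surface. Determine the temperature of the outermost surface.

Cylindrical conduction, so R = ln(r₂/r₁)/(2πkL) per layer, in series:
R_inner film = 1/(h_i·2πr₁L) = 1/(744×2π×0.021×1) = 0.01019 K/W
R_brass pipe wall = ln(24.5/21)/(2π×112×1) = 2.191×10^-4 K/W
R_ceramic-fibre blanket = ln(52.5/24.5)/(2π×0.0893×1) = 1.358 K/W
R_outer film = 1/(h_o·2πr_oL) = 1/(11.6×2π×0.0525×1) = 0.2613 K/W
R_total = 1.63 K/W
Q = ΔT/R_total = 171/1.63
Q = 105 W/m
T_interface = T_inner − Q·ΣR(inner→interface) = 473 − 105×1.369

T ≈ 329 K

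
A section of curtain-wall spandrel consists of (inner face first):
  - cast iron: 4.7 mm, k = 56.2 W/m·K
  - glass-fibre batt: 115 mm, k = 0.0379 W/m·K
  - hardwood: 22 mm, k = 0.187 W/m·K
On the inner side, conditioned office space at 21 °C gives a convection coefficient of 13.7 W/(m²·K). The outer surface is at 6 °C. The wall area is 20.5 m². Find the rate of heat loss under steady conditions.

Model the wall as resistances in series:
R_inner film = 1/(h_i·A) = 1/(13.7×20.5) = 0.003561 K/W
R_cast iron = L/(kA) = 0.0047/(56.2×20.5) = 4.08×10^-6 K/W
R_glass-fibre batt = L/(kA) = 0.115/(0.0379×20.5) = 0.148 K/W
R_hardwood = L/(kA) = 0.022/(0.187×20.5) = 0.005739 K/W
R_total = 0.1573 K/W
Q = ΔT / R_total = 15 / 0.1573

Q ≈ 95.3 W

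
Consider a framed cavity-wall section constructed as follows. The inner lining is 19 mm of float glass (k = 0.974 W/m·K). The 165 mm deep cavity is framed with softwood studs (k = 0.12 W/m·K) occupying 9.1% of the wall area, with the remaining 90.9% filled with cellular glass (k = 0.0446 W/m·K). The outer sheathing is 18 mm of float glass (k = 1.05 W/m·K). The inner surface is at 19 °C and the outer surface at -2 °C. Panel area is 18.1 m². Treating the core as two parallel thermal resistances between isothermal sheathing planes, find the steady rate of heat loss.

Q ≈ 117 W

Sheathing layers in series; stud and cavity paths in parallel between them.
R_inner = 0.019/(0.974×18.1) = 0.001078 K/W
R_stud  = 0.165/(0.12×0.091×18.1) = 0.8348 K/W
R_cav   = 0.165/(0.0446×0.909×18.1) = 0.2249 K/W
1/R_core = 1/R_stud + 1/R_cav → R_core = 0.1771 K/W
R_outer = 0.018/(1.05×18.1) = 9.471×10^-4 K/W
R_total = 0.1792 K/W
Q = ΔT/R_total = 21/0.1792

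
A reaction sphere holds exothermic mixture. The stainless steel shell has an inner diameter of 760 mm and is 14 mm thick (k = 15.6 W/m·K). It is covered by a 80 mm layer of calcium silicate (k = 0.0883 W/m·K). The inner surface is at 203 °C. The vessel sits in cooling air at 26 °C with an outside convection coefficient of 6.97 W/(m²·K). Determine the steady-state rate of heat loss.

Radial (spherical) resistances in series:
R_stainless steel shell = (1/0.38 − 1/0.394)/(4π×15.6) = 4.77×10^-4 K/W
R_calcium silicate = (1/0.394 − 1/0.474)/(4π×0.0883) = 0.3861 K/W
R_outer film = 1/(h·4πr_o²) = 1/(6.97×4π×0.474²) = 0.05082 K/W
R_total = 0.4373 K/W
Q = ΔT/R_total = 177/0.4373

Q ≈ 405 W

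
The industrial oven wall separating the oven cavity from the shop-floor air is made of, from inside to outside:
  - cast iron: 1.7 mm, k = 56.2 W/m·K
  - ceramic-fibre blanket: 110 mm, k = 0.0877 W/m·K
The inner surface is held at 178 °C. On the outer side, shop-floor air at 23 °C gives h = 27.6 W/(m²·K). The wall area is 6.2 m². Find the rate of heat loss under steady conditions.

Q ≈ 745 W

Series thermal resistances:
R_cast iron = L/(kA) = 0.0017/(56.2×6.2) = 4.879×10^-6 K/W
R_ceramic-fibre blanket = L/(kA) = 0.11/(0.0877×6.2) = 0.2023 K/W
R_outer film = 1/(h_o·A) = 1/(27.6×6.2) = 0.005844 K/W
R_total = 0.2082 K/W
Q = ΔT / R_total = 155 / 0.2082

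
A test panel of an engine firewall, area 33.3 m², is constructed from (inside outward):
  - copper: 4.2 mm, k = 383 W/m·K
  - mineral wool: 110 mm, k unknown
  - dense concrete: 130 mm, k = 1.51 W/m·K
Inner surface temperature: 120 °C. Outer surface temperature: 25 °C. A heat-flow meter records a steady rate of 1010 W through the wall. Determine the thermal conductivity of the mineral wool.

Series thermal resistances:
R_copper = L/(kA) = 0.0042/(383×33.3) = 3.293×10^-7 K/W
R_dense concrete = L/(kA) = 0.13/(1.51×33.3) = 0.002585 K/W
Sum of known resistances R_other = 0.002586 K/W
Total R = ΔT/Q = 95/1010 = 0.09406 K/W
R_mineral wool = R_total − R_other = 0.09147 K/W
k = L/(R·A) = 0.11/(0.09147×33.3)

k ≈ 0.0361 W/(m·K)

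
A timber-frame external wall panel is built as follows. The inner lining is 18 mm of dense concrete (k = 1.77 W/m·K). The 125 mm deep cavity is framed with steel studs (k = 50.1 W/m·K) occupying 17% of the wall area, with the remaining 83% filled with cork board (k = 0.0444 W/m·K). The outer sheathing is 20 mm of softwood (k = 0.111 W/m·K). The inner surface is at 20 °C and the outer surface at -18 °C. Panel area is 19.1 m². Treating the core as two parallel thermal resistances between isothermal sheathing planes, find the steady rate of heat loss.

Sheathing layers in series; stud and cavity paths in parallel between them.
R_inner = 0.018/(1.77×19.1) = 5.324×10^-4 K/W
R_stud  = 0.125/(50.1×0.17×19.1) = 7.684×10^-4 K/W
R_cav   = 0.125/(0.0444×0.83×19.1) = 0.1776 K/W
1/R_core = 1/R_stud + 1/R_cav → R_core = 7.651×10^-4 K/W
R_outer = 0.02/(0.111×19.1) = 0.009434 K/W
R_total = 0.01073 K/W
Q = ΔT/R_total = 38/0.01073

Q ≈ 3540 W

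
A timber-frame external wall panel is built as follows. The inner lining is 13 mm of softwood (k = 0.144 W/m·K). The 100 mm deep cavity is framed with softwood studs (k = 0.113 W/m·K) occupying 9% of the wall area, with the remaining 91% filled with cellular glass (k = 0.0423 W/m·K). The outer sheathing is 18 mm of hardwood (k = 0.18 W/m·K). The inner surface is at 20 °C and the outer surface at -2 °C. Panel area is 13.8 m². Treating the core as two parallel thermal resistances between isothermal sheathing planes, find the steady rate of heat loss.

Q ≈ 135 W

Sheathing layers in series; stud and cavity paths in parallel between them.
R_inner = 0.013/(0.144×13.8) = 0.006542 K/W
R_stud  = 0.1/(0.113×0.09×13.8) = 0.7125 K/W
R_cav   = 0.1/(0.0423×0.91×13.8) = 0.1883 K/W
1/R_core = 1/R_stud + 1/R_cav → R_core = 0.1489 K/W
R_outer = 0.018/(0.18×13.8) = 0.007246 K/W
R_total = 0.1627 K/W
Q = ΔT/R_total = 22/0.1627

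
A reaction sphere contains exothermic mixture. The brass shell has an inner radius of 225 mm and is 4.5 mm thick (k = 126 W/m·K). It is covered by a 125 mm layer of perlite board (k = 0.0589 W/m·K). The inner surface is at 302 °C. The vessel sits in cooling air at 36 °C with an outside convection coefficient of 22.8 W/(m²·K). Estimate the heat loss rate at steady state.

Q ≈ 126 W

Spherical conduction: R = (1/r_in − 1/r_out)/(4πk) per layer; series-sum.
R_brass shell = (1/0.225 − 1/0.2295)/(4π×126) = 5.504×10^-5 K/W
R_perlite board = (1/0.2295 − 1/0.3545)/(4π×0.0589) = 2.076 K/W
R_outer film = 1/(h·4πr_o²) = 1/(22.8×4π×0.3545²) = 0.02777 K/W
R_total = 2.104 K/W
Q = ΔT/R_total = 266/2.104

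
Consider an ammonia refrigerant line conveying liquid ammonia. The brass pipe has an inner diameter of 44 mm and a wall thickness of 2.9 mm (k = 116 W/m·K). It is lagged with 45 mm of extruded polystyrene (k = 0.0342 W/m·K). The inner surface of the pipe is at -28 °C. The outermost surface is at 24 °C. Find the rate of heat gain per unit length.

Per-layer cylindrical resistances, series-summed:
R_brass pipe wall = ln(24.9/22)/(2π×116×1) = 1.699×10^-4 K/W
R_extruded polystyrene = ln(69.9/24.9)/(2π×0.0342×1) = 4.803 K/W
R_total = 4.804 K/W
Q = ΔT/R_total = 52/4.804

q′ ≈ 10.8 W/m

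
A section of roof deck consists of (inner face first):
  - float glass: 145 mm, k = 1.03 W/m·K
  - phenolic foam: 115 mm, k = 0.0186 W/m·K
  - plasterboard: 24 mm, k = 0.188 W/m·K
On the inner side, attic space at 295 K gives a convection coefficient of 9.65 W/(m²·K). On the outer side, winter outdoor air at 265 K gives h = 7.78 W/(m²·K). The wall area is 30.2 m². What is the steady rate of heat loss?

Q ≈ 136 W

Model the wall as resistances in series:
R_inner film = 1/(h_i·A) = 1/(9.65×30.2) = 0.003431 K/W
R_float glass = L/(kA) = 0.145/(1.03×30.2) = 0.004661 K/W
R_phenolic foam = L/(kA) = 0.115/(0.0186×30.2) = 0.2047 K/W
R_plasterboard = L/(kA) = 0.024/(0.188×30.2) = 0.004227 K/W
R_outer film = 1/(h_o·A) = 1/(7.78×30.2) = 0.004256 K/W
R_total = 0.2213 K/W
Q = ΔT / R_total = 30 / 0.2213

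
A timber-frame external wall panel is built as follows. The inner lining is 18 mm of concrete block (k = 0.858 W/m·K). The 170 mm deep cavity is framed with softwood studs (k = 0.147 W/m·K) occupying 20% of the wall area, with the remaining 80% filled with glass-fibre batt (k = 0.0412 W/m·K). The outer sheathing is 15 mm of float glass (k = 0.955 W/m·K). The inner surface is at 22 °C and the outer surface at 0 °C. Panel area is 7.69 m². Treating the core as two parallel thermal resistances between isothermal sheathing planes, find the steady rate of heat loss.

Sheathing layers in series; stud and cavity paths in parallel between them.
R_inner = 0.018/(0.858×7.69) = 0.002728 K/W
R_stud  = 0.17/(0.147×0.2×7.69) = 0.7519 K/W
R_cav   = 0.17/(0.0412×0.8×7.69) = 0.6707 K/W
1/R_core = 1/R_stud + 1/R_cav → R_core = 0.3545 K/W
R_outer = 0.015/(0.955×7.69) = 0.002042 K/W
R_total = 0.3593 K/W
Q = ΔT/R_total = 22/0.3593

Q ≈ 61.2 W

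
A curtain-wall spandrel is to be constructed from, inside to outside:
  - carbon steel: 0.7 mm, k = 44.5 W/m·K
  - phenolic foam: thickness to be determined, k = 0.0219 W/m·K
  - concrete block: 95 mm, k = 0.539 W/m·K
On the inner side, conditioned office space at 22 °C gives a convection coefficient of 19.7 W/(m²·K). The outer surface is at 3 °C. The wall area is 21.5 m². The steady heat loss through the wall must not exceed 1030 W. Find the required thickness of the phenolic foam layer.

L ≈ 3.71 mm

Series thermal resistances:
R_inner film = 1/(h_i·A) = 1/(19.7×21.5) = 0.002361 K/W
R_carbon steel = L/(kA) = 0.0007/(44.5×21.5) = 7.316×10^-7 K/W
R_concrete block = L/(kA) = 0.095/(0.539×21.5) = 0.008198 K/W
Sum of the known resistances R_other = 0.01056 K/W
Required total resistance R_tot = ΔT/Q_allow = 19/1030 = 0.01845 K/W
R_phenolic foam = R_tot − R_other = 0.007887 K/W
L = R·k·A = 0.007887×0.0219×21.5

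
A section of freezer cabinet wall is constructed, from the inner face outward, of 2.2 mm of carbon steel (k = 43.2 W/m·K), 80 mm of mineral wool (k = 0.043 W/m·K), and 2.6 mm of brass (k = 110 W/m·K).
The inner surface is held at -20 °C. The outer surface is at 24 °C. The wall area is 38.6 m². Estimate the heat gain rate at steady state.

Model the wall as resistances in series:
R_carbon steel = L/(kA) = 0.0022/(43.2×38.6) = 1.319×10^-6 K/W
R_mineral wool = L/(kA) = 0.08/(0.043×38.6) = 0.0482 K/W
R_brass = L/(kA) = 0.0026/(110×38.6) = 6.123×10^-7 K/W
R_total = 0.0482 K/W
Q = ΔT / R_total = 44 / 0.0482

Q ≈ 913 W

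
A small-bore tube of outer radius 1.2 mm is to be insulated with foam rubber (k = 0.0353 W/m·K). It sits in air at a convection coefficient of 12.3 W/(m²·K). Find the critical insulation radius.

r_cr ≈ 2.87 mm

For a cylinder r_cr = k/h = 0.0353/12.3
r_cr = 2.87 mm; since the bare radius (1.2 mm) is below r_cr, adding a thin layer of insulation will *increase* heat loss.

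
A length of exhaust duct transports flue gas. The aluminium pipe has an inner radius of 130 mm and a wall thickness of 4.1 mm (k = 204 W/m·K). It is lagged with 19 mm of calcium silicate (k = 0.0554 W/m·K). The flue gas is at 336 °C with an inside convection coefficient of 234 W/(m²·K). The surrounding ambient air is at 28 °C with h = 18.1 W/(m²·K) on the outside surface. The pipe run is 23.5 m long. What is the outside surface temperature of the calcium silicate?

T ≈ 67.9 °C

Radial resistances (cylindrical: R_cond = ln(r_o/r_i)/(2πkL), R_conv = 1/(h·2πrL)):
R_inner film = 1/(h_i·2πr₁L) = 1/(234×2π×0.13×23.5) = 2.226×10^-4 K/W
R_aluminium pipe wall = ln(134.1/130)/(2π×204×23.5) = 1.031×10^-6 K/W
R_calcium silicate = ln(153.1/134.1)/(2π×0.0554×23.5) = 0.0162 K/W
R_outer film = 1/(h_o·2πr_oL) = 1/(18.1×2π×0.1531×23.5) = 0.002444 K/W
R_total = 0.01887 K/W
Q = ΔT/R_total = 308/0.01887
Q = 16300 W
T_interface = T_inner − Q·ΣR(inner→interface) = 336 − 16300×0.01642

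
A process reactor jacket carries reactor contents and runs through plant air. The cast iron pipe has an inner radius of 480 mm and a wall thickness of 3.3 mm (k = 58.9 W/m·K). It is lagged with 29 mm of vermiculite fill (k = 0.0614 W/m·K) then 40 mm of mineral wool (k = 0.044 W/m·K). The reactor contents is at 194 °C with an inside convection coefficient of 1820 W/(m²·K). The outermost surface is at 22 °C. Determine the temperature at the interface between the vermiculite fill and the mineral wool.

For a radial system each layer contributes R = ln(r_out/r_in)/(2πkL); films add R = 1/(hA).
R_inner film = 1/(h_i·2πr₁L) = 1/(1820×2π×0.48×1) = 1.822×10^-4 K/W
R_cast iron pipe wall = ln(483.3/480)/(2π×58.9×1) = 1.851×10^-5 K/W
R_vermiculite fill = ln(512.3/483.3)/(2π×0.0614×1) = 0.151 K/W
R_mineral wool = ln(552.3/512.3)/(2π×0.044×1) = 0.2719 K/W
R_total = 0.4232 K/W
Q = ΔT/R_total = 172/0.4232
Q = 406 W/m
T_interface = T_inner − Q·ΣR(inner→interface) = 194 − 406×0.1512

T ≈ 133 °C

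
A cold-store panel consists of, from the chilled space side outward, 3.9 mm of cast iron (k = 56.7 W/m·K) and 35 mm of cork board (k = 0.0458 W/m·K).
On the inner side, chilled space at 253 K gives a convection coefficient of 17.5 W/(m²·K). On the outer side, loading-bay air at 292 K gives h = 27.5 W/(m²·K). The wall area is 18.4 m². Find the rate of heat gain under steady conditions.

Treating each layer as a thermal resistance in series:
R_inner film = 1/(h_i·A) = 1/(17.5×18.4) = 0.003106 K/W
R_cast iron = L/(kA) = 0.0039/(56.7×18.4) = 3.738×10^-6 K/W
R_cork board = L/(kA) = 0.035/(0.0458×18.4) = 0.04153 K/W
R_outer film = 1/(h_o·A) = 1/(27.5×18.4) = 0.001976 K/W
R_total = 0.04662 K/W
Q = ΔT / R_total = 39 / 0.04662

Q ≈ 837 W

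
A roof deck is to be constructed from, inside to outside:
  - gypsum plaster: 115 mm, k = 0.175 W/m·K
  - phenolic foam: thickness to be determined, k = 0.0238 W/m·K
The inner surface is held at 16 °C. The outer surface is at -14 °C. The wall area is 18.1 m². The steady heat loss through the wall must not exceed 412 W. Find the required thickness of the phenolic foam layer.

L ≈ 15.7 mm

Model the wall as resistances in series:
R_gypsum plaster = L/(kA) = 0.115/(0.175×18.1) = 0.03631 K/W
Sum of the known resistances R_other = 0.03631 K/W
Required total resistance R_tot = ΔT/Q_allow = 30/412 = 0.07282 K/W
R_phenolic foam = R_tot − R_other = 0.03651 K/W
L = R·k·A = 0.03651×0.0238×18.1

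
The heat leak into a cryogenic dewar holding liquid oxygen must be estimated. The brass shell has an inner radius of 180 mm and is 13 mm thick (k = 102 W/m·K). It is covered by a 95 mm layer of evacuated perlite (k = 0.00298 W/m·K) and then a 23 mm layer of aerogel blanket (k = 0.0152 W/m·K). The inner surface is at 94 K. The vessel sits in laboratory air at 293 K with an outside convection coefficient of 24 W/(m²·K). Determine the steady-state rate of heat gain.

Each spherical layer contributes R = (1/r_i − 1/r_o)/(4πk):
R_brass shell = (1/0.18 − 1/0.193)/(4π×102) = 2.919×10^-4 K/W
R_evacuated perlite = (1/0.193 − 1/0.288)/(4π×0.00298) = 45.64 K/W
R_aerogel blanket = (1/0.288 − 1/0.311)/(4π×0.0152) = 1.344 K/W
R_outer film = 1/(h·4πr_o²) = 1/(24×4π×0.311²) = 0.03428 K/W
R_total = 47.02 K/W
Q = ΔT/R_total = 199/47.02

Q ≈ 4.23 W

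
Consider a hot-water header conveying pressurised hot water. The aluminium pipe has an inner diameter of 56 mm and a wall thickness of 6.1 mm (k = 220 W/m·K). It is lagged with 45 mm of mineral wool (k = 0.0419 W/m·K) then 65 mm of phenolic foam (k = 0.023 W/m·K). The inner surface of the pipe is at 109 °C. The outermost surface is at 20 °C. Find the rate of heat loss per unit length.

Cylindrical conduction, so R = ln(r₂/r₁)/(2πkL) per layer, in series:
R_aluminium pipe wall = ln(34.1/28)/(2π×220×1) = 1.426×10^-4 K/W
R_mineral wool = ln(79.1/34.1)/(2π×0.0419×1) = 3.196 K/W
R_phenolic foam = ln(144.1/79.1)/(2π×0.023×1) = 4.15 K/W
R_total = 7.347 K/W
Q = ΔT/R_total = 89/7.347

q′ ≈ 12.1 W/m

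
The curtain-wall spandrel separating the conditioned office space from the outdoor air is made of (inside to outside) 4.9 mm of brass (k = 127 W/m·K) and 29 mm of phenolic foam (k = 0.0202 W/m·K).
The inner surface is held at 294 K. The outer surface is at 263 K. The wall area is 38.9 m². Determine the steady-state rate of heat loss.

Using the resistance-network approach (series):
R_brass = L/(kA) = 0.0049/(127×38.9) = 9.918×10^-7 K/W
R_phenolic foam = L/(kA) = 0.029/(0.0202×38.9) = 0.03691 K/W
R_total = 0.03691 K/W
Q = ΔT / R_total = 31 / 0.03691

Q ≈ 840 W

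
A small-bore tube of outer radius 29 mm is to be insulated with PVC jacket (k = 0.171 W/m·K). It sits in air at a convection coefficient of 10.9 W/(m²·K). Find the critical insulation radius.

For a cylinder r_cr = k/h = 0.171/10.9
r_cr = 15.7 mm; since the bare radius (29 mm) is above r_cr, any added insulation will reduce heat loss.

r_cr ≈ 15.7 mm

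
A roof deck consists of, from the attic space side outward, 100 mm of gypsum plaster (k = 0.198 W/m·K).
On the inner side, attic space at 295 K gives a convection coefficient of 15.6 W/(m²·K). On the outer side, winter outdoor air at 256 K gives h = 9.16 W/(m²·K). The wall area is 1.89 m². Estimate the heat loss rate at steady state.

Using the resistance-network approach (series):
R_inner film = 1/(h_i·A) = 1/(15.6×1.89) = 0.03392 K/W
R_gypsum plaster = L/(kA) = 0.1/(0.198×1.89) = 0.2672 K/W
R_outer film = 1/(h_o·A) = 1/(9.16×1.89) = 0.05776 K/W
R_total = 0.3589 K/W
Q = ΔT / R_total = 39 / 0.3589

Q ≈ 109 W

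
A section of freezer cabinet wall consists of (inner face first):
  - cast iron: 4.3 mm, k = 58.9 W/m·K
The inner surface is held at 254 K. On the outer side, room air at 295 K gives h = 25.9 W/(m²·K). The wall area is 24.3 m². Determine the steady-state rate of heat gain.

Q ≈ 25800 W

Thermal resistances in series:
R_cast iron = L/(kA) = 0.0043/(58.9×24.3) = 3.004×10^-6 K/W
R_outer film = 1/(h_o·A) = 1/(25.9×24.3) = 0.001589 K/W
R_total = 0.001592 K/W
Q = ΔT / R_total = 41 / 0.001592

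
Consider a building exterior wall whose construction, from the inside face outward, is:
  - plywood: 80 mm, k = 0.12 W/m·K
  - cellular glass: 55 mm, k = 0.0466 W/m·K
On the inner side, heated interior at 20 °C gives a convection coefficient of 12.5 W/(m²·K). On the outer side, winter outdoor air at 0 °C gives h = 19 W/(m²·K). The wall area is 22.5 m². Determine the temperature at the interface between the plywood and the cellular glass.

Treating each layer as a thermal resistance in series:
R_inner film = 1/(h_i·A) = 1/(12.5×22.5) = 0.003556 K/W
R_plywood = L/(kA) = 0.08/(0.12×22.5) = 0.02963 K/W
R_cellular glass = L/(kA) = 0.055/(0.0466×22.5) = 0.05246 K/W
R_outer film = 1/(h_o·A) = 1/(19×22.5) = 0.002339 K/W
R_total = 0.08798 K/W;  Q = ΔT/R_total = 20/0.08798 = 227.3 W
T_interface = T_inner − Q·ΣR(inner→interface) = 20 − 227×0.03319

T ≈ 12.5 °C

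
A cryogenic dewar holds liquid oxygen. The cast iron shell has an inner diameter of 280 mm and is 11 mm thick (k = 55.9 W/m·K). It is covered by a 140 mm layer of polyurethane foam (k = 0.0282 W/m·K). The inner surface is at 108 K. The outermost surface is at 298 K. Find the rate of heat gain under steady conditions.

Q ≈ 21.1 W

Each spherical layer contributes R = (1/r_i − 1/r_o)/(4πk):
R_cast iron shell = (1/0.14 − 1/0.151)/(4π×55.9) = 7.407×10^-4 K/W
R_polyurethane foam = (1/0.151 − 1/0.291)/(4π×0.0282) = 8.991 K/W
R_total = 8.992 K/W
Q = ΔT/R_total = 190/8.992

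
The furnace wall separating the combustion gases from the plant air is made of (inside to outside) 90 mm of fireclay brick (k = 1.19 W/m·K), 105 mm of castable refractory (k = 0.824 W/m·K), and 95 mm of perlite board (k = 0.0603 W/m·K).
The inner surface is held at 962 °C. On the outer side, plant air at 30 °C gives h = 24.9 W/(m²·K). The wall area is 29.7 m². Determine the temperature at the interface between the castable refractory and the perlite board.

T ≈ 858 °C

Treating each layer as a thermal resistance in series:
R_fireclay brick = L/(kA) = 0.09/(1.19×29.7) = 0.002546 K/W
R_castable refractory = L/(kA) = 0.105/(0.824×29.7) = 0.00429 K/W
R_perlite board = L/(kA) = 0.095/(0.0603×29.7) = 0.05305 K/W
R_outer film = 1/(h_o·A) = 1/(24.9×29.7) = 0.001352 K/W
R_total = 0.06123 K/W;  Q = ΔT/R_total = 932/0.06123 = 15220 W
T_interface = T_inner − Q·ΣR(inner→interface) = 962 − 15200×0.006837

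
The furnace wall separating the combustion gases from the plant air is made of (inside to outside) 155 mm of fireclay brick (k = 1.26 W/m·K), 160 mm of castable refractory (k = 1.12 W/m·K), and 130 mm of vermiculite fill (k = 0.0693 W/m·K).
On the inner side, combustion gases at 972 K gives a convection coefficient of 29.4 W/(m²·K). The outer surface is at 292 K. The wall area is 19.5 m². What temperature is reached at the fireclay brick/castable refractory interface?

Model the wall as resistances in series:
R_inner film = 1/(h_i·A) = 1/(29.4×19.5) = 0.001744 K/W
R_fireclay brick = L/(kA) = 0.155/(1.26×19.5) = 0.006309 K/W
R_castable refractory = L/(kA) = 0.16/(1.12×19.5) = 0.007326 K/W
R_vermiculite fill = L/(kA) = 0.13/(0.0693×19.5) = 0.0962 K/W
R_total = 0.1116 K/W;  Q = ΔT/R_total = 680/0.1116 = 6094 W
T_interface = T_inner − Q·ΣR(inner→interface) = 972 − 6090×0.008053

T ≈ 923 K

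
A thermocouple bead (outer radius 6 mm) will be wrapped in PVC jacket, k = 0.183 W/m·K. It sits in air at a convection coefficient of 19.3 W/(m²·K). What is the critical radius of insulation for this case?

For a sphere r_cr = 2k/h = 2×0.183/19.3
r_cr = 19 mm; since the bare radius (6 mm) is below r_cr, adding a thin layer of insulation will *increase* heat loss.

r_cr ≈ 19 mm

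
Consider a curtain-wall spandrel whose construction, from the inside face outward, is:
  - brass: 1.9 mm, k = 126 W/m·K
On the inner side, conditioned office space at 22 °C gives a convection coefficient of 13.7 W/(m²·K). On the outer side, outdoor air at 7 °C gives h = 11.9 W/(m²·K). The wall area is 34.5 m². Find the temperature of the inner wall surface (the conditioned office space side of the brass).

T ≈ 15 °C

Treating each layer as a thermal resistance in series:
R_inner film = 1/(h_i·A) = 1/(13.7×34.5) = 0.002116 K/W
R_brass = L/(kA) = 0.0019/(126×34.5) = 4.371×10^-7 K/W
R_outer film = 1/(h_o·A) = 1/(11.9×34.5) = 0.002436 K/W
R_total = 0.004552 K/W;  Q = ΔT/R_total = 15/0.004552 = 3295 W
T_interface = T_inner − Q·ΣR(inner→interface) = 22 − 3300×0.002116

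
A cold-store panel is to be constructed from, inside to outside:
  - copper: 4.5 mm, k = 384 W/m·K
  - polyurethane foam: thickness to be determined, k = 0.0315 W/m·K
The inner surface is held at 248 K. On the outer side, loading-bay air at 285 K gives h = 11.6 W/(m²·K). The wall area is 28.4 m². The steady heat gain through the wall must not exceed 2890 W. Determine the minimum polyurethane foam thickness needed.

L ≈ 8.74 mm

Using the resistance-network approach (series):
R_copper = L/(kA) = 0.0045/(384×28.4) = 4.126×10^-7 K/W
R_outer film = 1/(h_o·A) = 1/(11.6×28.4) = 0.003035 K/W
Sum of the known resistances R_other = 0.003036 K/W
Required total resistance R_tot = ΔT/Q_allow = 37/2890 = 0.0128 K/W
R_polyurethane foam = R_tot − R_other = 0.009767 K/W
L = R·k·A = 0.009767×0.0315×28.4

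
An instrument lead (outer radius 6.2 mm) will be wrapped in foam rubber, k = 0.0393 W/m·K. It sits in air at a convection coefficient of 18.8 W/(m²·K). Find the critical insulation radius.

r_cr ≈ 2.09 mm

For a cylinder r_cr = k/h = 0.0393/18.8
r_cr = 2.09 mm; since the bare radius (6.2 mm) is above r_cr, any added insulation will reduce heat loss.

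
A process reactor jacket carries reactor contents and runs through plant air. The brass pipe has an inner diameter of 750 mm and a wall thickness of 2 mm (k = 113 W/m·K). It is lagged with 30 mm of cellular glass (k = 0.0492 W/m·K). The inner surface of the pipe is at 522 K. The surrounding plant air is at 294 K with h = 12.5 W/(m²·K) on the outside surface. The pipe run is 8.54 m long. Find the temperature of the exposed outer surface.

Treating each annulus and film as a series resistance:
R_brass pipe wall = ln(377/375)/(2π×113×8.54) = 8.773×10^-7 K/W
R_cellular glass = ln(407/377)/(2π×0.0492×8.54) = 0.029 K/W
R_outer film = 1/(h_o·2πr_oL) = 1/(12.5×2π×0.407×8.54) = 0.003663 K/W
R_total = 0.03267 K/W
Q = ΔT/R_total = 228/0.03267
Q = 6980 W
T_interface = T_inner − Q·ΣR(inner→interface) = 522 − 6980×0.029

T ≈ 320 K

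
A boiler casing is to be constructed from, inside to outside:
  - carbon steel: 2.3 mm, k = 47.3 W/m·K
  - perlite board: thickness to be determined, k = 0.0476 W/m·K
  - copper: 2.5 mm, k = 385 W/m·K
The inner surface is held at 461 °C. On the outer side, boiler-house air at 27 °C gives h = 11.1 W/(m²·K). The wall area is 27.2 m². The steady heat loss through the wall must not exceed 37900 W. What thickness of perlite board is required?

L ≈ 10.5 mm

Thermal resistances in series:
R_carbon steel = L/(kA) = 0.0023/(47.3×27.2) = 1.788×10^-6 K/W
R_copper = L/(kA) = 0.0025/(385×27.2) = 2.387×10^-7 K/W
R_outer film = 1/(h_o·A) = 1/(11.1×27.2) = 0.003312 K/W
Sum of the known resistances R_other = 0.003314 K/W
Required total resistance R_tot = ΔT/Q_allow = 434/37900 = 0.01145 K/W
R_perlite board = R_tot − R_other = 0.008137 K/W
L = R·k·A = 0.008137×0.0476×27.2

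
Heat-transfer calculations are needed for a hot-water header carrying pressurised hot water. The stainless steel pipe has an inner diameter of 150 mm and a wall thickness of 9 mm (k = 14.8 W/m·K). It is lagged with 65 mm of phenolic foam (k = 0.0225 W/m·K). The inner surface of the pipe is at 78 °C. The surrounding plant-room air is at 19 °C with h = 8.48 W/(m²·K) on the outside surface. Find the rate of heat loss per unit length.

Treating each annulus and film as a series resistance:
R_stainless steel pipe wall = ln(84/75)/(2π×14.8×1) = 0.001219 K/W
R_phenolic foam = ln(149/84)/(2π×0.0225×1) = 4.054 K/W
R_outer film = 1/(h_o·2πr_oL) = 1/(8.48×2π×0.149×1) = 0.126 K/W
R_total = 4.181 K/W
Q = ΔT/R_total = 59/4.181

q′ ≈ 14.1 W/m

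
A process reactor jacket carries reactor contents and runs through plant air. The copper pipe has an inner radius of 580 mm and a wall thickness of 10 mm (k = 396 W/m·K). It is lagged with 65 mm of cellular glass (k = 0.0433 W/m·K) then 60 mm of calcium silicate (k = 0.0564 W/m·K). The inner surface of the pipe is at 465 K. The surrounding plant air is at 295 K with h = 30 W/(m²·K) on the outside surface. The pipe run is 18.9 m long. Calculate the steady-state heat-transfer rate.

Radial resistances (cylindrical: R_cond = ln(r_o/r_i)/(2πkL), R_conv = 1/(h·2πrL)):
R_copper pipe wall = ln(590/580)/(2π×396×18.9) = 3.635×10^-7 K/W
R_cellular glass = ln(655/590)/(2π×0.0433×18.9) = 0.02033 K/W
R_calcium silicate = ln(715/655)/(2π×0.0564×18.9) = 0.01309 K/W
R_outer film = 1/(h_o·2πr_oL) = 1/(30×2π×0.715×18.9) = 3.926×10^-4 K/W
R_total = 0.0338 K/W
Q = ΔT/R_total = 170/0.0338

Q ≈ 5030 W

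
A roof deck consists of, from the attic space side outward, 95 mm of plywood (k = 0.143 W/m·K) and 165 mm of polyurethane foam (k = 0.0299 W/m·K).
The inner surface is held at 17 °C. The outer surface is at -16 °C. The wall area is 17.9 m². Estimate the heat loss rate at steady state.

Q ≈ 95.5 W

Series thermal resistances:
R_plywood = L/(kA) = 0.095/(0.143×17.9) = 0.03711 K/W
R_polyurethane foam = L/(kA) = 0.165/(0.0299×17.9) = 0.3083 K/W
R_total = 0.3454 K/W
Q = ΔT / R_total = 33 / 0.3454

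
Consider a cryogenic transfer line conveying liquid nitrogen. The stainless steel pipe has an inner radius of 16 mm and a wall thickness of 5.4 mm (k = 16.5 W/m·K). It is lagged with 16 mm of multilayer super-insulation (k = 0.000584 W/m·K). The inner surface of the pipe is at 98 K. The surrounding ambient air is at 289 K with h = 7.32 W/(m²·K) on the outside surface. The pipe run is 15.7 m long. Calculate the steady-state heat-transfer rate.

For a radial system each layer contributes R = ln(r_out/r_in)/(2πkL); films add R = 1/(hA).
R_stainless steel pipe wall = ln(21.4/16)/(2π×16.5×15.7) = 1.787×10^-4 K/W
R_multilayer super-insulation = ln(37.4/21.4)/(2π×0.000584×15.7) = 9.691 K/W
R_outer film = 1/(h_o·2πr_oL) = 1/(7.32×2π×0.0374×15.7) = 0.03703 K/W
R_total = 9.728 K/W
Q = ΔT/R_total = 191/9.728

Q ≈ 19.6 W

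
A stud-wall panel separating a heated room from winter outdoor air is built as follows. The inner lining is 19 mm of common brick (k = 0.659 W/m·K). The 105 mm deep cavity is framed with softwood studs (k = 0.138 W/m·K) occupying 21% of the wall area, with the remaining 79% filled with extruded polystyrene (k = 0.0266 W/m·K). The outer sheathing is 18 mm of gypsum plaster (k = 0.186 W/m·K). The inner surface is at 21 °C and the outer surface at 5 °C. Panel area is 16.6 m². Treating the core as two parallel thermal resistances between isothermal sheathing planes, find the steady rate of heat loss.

Q ≈ 119 W

Sheathing layers in series; stud and cavity paths in parallel between them.
R_inner = 0.019/(0.659×16.6) = 0.001737 K/W
R_stud  = 0.105/(0.138×0.21×16.6) = 0.2183 K/W
R_cav   = 0.105/(0.0266×0.79×16.6) = 0.301 K/W
1/R_core = 1/R_stud + 1/R_cav → R_core = 0.1265 K/W
R_outer = 0.018/(0.186×16.6) = 0.00583 K/W
R_total = 0.1341 K/W
Q = ΔT/R_total = 16/0.1341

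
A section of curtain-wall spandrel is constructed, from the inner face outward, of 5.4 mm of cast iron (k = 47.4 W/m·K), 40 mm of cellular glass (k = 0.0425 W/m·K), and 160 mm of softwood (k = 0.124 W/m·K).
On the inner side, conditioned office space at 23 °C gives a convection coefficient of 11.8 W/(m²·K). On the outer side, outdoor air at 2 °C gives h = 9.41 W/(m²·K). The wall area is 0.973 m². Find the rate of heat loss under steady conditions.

Treating each layer as a thermal resistance in series:
R_inner film = 1/(h_i·A) = 1/(11.8×0.973) = 0.0871 K/W
R_cast iron = L/(kA) = 0.0054/(47.4×0.973) = 1.171×10^-4 K/W
R_cellular glass = L/(kA) = 0.04/(0.0425×0.973) = 0.9673 K/W
R_softwood = L/(kA) = 0.16/(0.124×0.973) = 1.326 K/W
R_outer film = 1/(h_o·A) = 1/(9.41×0.973) = 0.1092 K/W
R_total = 2.49 K/W
Q = ΔT / R_total = 21 / 2.49

Q ≈ 8.43 W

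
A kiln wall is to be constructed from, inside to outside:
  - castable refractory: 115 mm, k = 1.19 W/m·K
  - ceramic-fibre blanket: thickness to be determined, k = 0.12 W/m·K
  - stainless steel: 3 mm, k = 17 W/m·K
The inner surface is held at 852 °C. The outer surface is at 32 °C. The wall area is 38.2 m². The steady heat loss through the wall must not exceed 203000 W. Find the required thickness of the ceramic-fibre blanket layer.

L ≈ 6.9 mm

Model the wall as resistances in series:
R_castable refractory = L/(kA) = 0.115/(1.19×38.2) = 0.00253 K/W
R_stainless steel = L/(kA) = 0.003/(17×38.2) = 4.62×10^-6 K/W
Sum of the known resistances R_other = 0.002534 K/W
Required total resistance R_tot = ΔT/Q_allow = 820/203000 = 0.004039 K/W
R_ceramic-fibre blanket = R_tot − R_other = 0.001505 K/W
L = R·k·A = 0.001505×0.12×38.2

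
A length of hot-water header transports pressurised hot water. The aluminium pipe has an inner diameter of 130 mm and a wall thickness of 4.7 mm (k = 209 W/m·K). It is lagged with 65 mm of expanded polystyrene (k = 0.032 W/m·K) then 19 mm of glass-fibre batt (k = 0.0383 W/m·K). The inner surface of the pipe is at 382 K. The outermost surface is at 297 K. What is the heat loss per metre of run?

q′ ≈ 22.2 W/m

Treating each annulus and film as a series resistance:
R_aluminium pipe wall = ln(69.7/65)/(2π×209×1) = 5.316×10^-5 K/W
R_expanded polystyrene = ln(134.7/69.7)/(2π×0.032×1) = 3.277 K/W
R_glass-fibre batt = ln(153.7/134.7)/(2π×0.0383×1) = 0.5483 K/W
R_total = 3.825 K/W
Q = ΔT/R_total = 85/3.825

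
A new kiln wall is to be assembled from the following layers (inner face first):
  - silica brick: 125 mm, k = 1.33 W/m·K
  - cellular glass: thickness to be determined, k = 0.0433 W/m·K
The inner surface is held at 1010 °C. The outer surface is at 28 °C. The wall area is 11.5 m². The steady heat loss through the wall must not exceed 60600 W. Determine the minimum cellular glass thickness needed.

Series thermal resistances:
R_silica brick = L/(kA) = 0.125/(1.33×11.5) = 0.008173 K/W
Sum of the known resistances R_other = 0.008173 K/W
Required total resistance R_tot = ΔT/Q_allow = 982/60600 = 0.0162 K/W
R_cellular glass = R_tot − R_other = 0.008032 K/W
L = R·k·A = 0.008032×0.0433×11.5

L ≈ 4 mm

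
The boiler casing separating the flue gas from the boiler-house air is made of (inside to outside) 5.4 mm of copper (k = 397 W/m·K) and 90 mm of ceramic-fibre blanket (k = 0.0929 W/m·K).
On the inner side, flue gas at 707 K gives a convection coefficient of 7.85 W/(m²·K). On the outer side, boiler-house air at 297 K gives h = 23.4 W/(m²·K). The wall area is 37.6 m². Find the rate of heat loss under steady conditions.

Q ≈ 13500 W

Using the resistance-network approach (series):
R_inner film = 1/(h_i·A) = 1/(7.85×37.6) = 0.003388 K/W
R_copper = L/(kA) = 0.0054/(397×37.6) = 3.618×10^-7 K/W
R_ceramic-fibre blanket = L/(kA) = 0.09/(0.0929×37.6) = 0.02577 K/W
R_outer film = 1/(h_o·A) = 1/(23.4×37.6) = 0.001137 K/W
R_total = 0.03029 K/W
Q = ΔT / R_total = 410 / 0.03029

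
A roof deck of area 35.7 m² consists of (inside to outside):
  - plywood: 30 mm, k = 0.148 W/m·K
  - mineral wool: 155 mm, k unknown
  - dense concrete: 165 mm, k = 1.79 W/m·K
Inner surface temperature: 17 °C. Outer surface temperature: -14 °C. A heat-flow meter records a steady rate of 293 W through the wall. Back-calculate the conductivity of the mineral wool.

Model the wall as resistances in series:
R_plywood = L/(kA) = 0.03/(0.148×35.7) = 0.005678 K/W
R_dense concrete = L/(kA) = 0.165/(1.79×35.7) = 0.002582 K/W
Sum of known resistances R_other = 0.00826 K/W
Total R = ΔT/Q = 31/293 = 0.1058 K/W
R_mineral wool = R_total − R_other = 0.09754 K/W
k = L/(R·A) = 0.155/(0.09754×35.7)

k ≈ 0.0445 W/(m·K)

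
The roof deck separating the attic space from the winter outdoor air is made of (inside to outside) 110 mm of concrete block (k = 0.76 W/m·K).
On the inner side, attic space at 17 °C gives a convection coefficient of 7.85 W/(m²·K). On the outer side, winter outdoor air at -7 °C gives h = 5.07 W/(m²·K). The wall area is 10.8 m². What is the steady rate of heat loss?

Series thermal resistances:
R_inner film = 1/(h_i·A) = 1/(7.85×10.8) = 0.0118 K/W
R_concrete block = L/(kA) = 0.11/(0.76×10.8) = 0.0134 K/W
R_outer film = 1/(h_o·A) = 1/(5.07×10.8) = 0.01826 K/W
R_total = 0.04346 K/W
Q = ΔT / R_total = 24 / 0.04346

Q ≈ 552 W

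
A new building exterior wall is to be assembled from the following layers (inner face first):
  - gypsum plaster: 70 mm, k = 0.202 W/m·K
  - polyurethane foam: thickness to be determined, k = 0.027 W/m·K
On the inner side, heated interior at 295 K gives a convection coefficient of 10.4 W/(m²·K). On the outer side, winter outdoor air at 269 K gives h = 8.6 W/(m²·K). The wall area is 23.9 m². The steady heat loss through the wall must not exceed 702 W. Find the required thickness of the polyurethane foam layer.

Series thermal resistances:
R_inner film = 1/(h_i·A) = 1/(10.4×23.9) = 0.004023 K/W
R_gypsum plaster = L/(kA) = 0.07/(0.202×23.9) = 0.0145 K/W
R_outer film = 1/(h_o·A) = 1/(8.6×23.9) = 0.004865 K/W
Sum of the known resistances R_other = 0.02339 K/W
Required total resistance R_tot = ΔT/Q_allow = 26/702 = 0.03704 K/W
R_polyurethane foam = R_tot − R_other = 0.01365 K/W
L = R·k·A = 0.01365×0.027×23.9

L ≈ 8.81 mm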